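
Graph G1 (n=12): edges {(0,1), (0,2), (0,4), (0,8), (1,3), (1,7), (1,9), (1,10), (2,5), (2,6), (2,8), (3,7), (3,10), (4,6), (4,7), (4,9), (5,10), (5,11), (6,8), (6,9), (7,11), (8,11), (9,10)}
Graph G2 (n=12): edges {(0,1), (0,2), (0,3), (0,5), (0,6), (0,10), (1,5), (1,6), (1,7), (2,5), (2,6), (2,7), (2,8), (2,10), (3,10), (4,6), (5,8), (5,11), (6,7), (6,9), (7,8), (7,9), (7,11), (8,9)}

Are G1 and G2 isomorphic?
No, not isomorphic

The graphs are NOT isomorphic.

Counting triangles (3-cliques): G1 has 6, G2 has 12.
Triangle count is an isomorphism invariant, so differing triangle counts rule out isomorphism.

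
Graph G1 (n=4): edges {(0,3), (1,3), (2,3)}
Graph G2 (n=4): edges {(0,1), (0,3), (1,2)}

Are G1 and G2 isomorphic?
No, not isomorphic

The graphs are NOT isomorphic.

Degrees in G1: deg(0)=1, deg(1)=1, deg(2)=1, deg(3)=3.
Sorted degree sequence of G1: [3, 1, 1, 1].
Degrees in G2: deg(0)=2, deg(1)=2, deg(2)=1, deg(3)=1.
Sorted degree sequence of G2: [2, 2, 1, 1].
The (sorted) degree sequence is an isomorphism invariant, so since G1 and G2 have different degree sequences they cannot be isomorphic.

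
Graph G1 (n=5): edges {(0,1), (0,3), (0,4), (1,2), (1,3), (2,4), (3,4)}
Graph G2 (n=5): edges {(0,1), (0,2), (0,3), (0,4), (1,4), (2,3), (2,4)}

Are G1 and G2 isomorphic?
No, not isomorphic

The graphs are NOT isomorphic.

Degrees in G1: deg(0)=3, deg(1)=3, deg(2)=2, deg(3)=3, deg(4)=3.
Sorted degree sequence of G1: [3, 3, 3, 3, 2].
Degrees in G2: deg(0)=4, deg(1)=2, deg(2)=3, deg(3)=2, deg(4)=3.
Sorted degree sequence of G2: [4, 3, 3, 2, 2].
The (sorted) degree sequence is an isomorphism invariant, so since G1 and G2 have different degree sequences they cannot be isomorphic.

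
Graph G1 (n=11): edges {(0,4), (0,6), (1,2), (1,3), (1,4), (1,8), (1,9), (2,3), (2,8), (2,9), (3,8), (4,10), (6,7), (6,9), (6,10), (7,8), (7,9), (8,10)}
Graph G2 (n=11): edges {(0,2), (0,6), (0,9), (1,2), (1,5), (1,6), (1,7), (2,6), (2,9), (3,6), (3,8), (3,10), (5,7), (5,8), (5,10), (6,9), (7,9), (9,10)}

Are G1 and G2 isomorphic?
Yes, isomorphic

The graphs are isomorphic.
One valid mapping φ: V(G1) → V(G2): 0→8, 1→6, 2→2, 3→0, 4→3, 5→4, 6→5, 7→7, 8→9, 9→1, 10→10

Verify φ preserves adjacency — for each edge of G1, its image is an edge of G2:
  (0,4) → (φ(0),φ(4)) = (3,8) ∈ E(G2) ✓
  (0,6) → (φ(0),φ(6)) = (5,8) ∈ E(G2) ✓
  (1,2) → (φ(1),φ(2)) = (2,6) ∈ E(G2) ✓
  (1,3) → (φ(1),φ(3)) = (0,6) ∈ E(G2) ✓
  (1,4) → (φ(1),φ(4)) = (3,6) ∈ E(G2) ✓
  (1,8) → (φ(1),φ(8)) = (6,9) ∈ E(G2) ✓
  (1,9) → (φ(1),φ(9)) = (1,6) ∈ E(G2) ✓
  (2,3) → (φ(2),φ(3)) = (0,2) ∈ E(G2) ✓
  (2,8) → (φ(2),φ(8)) = (2,9) ∈ E(G2) ✓
  (2,9) → (φ(2),φ(9)) = (1,2) ∈ E(G2) ✓
  (3,8) → (φ(3),φ(8)) = (0,9) ∈ E(G2) ✓
  (4,10) → (φ(4),φ(10)) = (3,10) ∈ E(G2) ✓
  (6,7) → (φ(6),φ(7)) = (5,7) ∈ E(G2) ✓
  (6,9) → (φ(6),φ(9)) = (1,5) ∈ E(G2) ✓
  (6,10) → (φ(6),φ(10)) = (5,10) ∈ E(G2) ✓
  (7,8) → (φ(7),φ(8)) = (7,9) ∈ E(G2) ✓
  (7,9) → (φ(7),φ(9)) = (1,7) ∈ E(G2) ✓
  (8,10) → (φ(8),φ(10)) = (9,10) ∈ E(G2) ✓
All 18 edges of G1 map to edges of G2, and |E(G1)| = |E(G2)| = 18, so φ is a bijection on edges as well as vertices. Hence G1 ≅ G2.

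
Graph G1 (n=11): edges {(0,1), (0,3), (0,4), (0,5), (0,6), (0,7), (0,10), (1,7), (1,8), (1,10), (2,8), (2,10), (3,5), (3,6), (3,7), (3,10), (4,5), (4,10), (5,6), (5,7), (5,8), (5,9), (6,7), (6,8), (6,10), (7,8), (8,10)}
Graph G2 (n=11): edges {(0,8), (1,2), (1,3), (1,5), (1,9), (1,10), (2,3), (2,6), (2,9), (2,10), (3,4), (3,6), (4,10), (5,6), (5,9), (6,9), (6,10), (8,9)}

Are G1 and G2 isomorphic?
No, not isomorphic

The graphs are NOT isomorphic.

Connected components of G1: 1 component(s) with vertex sets [[0, 1, 2, 3, 4, 5, 6, 7, 8, 9, 10]], sizes [11].
Connected components of G2: 2 component(s) with vertex sets [[7], [0, 1, 2, 3, 4, 5, 6, 8, 9, 10]], sizes [1, 10].
The number of connected components (and the multiset of component sizes) is an isomorphism invariant — an isomorphism maps each component of G1 bijectively onto a component of G2. Since G1 has 1 component(s) and G2 has 2, they cannot be isomorphic.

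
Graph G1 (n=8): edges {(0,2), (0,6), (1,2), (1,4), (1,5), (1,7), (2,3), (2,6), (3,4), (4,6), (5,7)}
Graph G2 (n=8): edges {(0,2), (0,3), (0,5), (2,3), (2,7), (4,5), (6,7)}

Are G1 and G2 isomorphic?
No, not isomorphic

The graphs are NOT isomorphic.

Connected components of G1: 1 component(s) with vertex sets [[0, 1, 2, 3, 4, 5, 6, 7]], sizes [8].
Connected components of G2: 2 component(s) with vertex sets [[1], [0, 2, 3, 4, 5, 6, 7]], sizes [1, 7].
The number of connected components (and the multiset of component sizes) is an isomorphism invariant — an isomorphism maps each component of G1 bijectively onto a component of G2. Since G1 has 1 component(s) and G2 has 2, they cannot be isomorphic.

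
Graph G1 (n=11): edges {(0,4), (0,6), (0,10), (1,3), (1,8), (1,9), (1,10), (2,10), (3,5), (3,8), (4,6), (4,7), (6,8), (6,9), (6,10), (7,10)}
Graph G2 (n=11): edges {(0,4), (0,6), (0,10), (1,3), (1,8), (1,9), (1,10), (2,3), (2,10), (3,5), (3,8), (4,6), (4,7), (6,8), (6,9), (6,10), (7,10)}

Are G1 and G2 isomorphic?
No, not isomorphic

The graphs are NOT isomorphic.

Counting edges: G1 has 16 edge(s); G2 has 17 edge(s).
Edge count is an isomorphism invariant (a bijection on vertices induces a bijection on edges), so differing edge counts rule out isomorphism.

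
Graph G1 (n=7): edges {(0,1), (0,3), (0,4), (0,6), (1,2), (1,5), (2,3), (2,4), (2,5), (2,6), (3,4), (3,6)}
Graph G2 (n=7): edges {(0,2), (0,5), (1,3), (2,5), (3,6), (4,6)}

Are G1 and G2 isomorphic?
No, not isomorphic

The graphs are NOT isomorphic.

Degrees in G1: deg(0)=4, deg(1)=3, deg(2)=5, deg(3)=4, deg(4)=3, deg(5)=2, deg(6)=3.
Sorted degree sequence of G1: [5, 4, 4, 3, 3, 3, 2].
Degrees in G2: deg(0)=2, deg(1)=1, deg(2)=2, deg(3)=2, deg(4)=1, deg(5)=2, deg(6)=2.
Sorted degree sequence of G2: [2, 2, 2, 2, 2, 1, 1].
The (sorted) degree sequence is an isomorphism invariant, so since G1 and G2 have different degree sequences they cannot be isomorphic.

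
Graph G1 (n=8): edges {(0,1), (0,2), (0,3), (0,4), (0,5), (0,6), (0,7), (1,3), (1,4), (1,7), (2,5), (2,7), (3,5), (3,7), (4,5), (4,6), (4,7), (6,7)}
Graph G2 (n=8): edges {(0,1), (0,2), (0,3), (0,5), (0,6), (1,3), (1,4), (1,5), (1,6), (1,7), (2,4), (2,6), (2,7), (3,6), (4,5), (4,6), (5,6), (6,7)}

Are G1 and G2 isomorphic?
Yes, isomorphic

The graphs are isomorphic.
One valid mapping φ: V(G1) → V(G2): 0→6, 1→5, 2→7, 3→4, 4→0, 5→2, 6→3, 7→1

Verify φ preserves adjacency — for each edge of G1, its image is an edge of G2:
  (0,1) → (φ(0),φ(1)) = (5,6) ∈ E(G2) ✓
  (0,2) → (φ(0),φ(2)) = (6,7) ∈ E(G2) ✓
  (0,3) → (φ(0),φ(3)) = (4,6) ∈ E(G2) ✓
  (0,4) → (φ(0),φ(4)) = (0,6) ∈ E(G2) ✓
  (0,5) → (φ(0),φ(5)) = (2,6) ∈ E(G2) ✓
  (0,6) → (φ(0),φ(6)) = (3,6) ∈ E(G2) ✓
  (0,7) → (φ(0),φ(7)) = (1,6) ∈ E(G2) ✓
  (1,3) → (φ(1),φ(3)) = (4,5) ∈ E(G2) ✓
  (1,4) → (φ(1),φ(4)) = (0,5) ∈ E(G2) ✓
  (1,7) → (φ(1),φ(7)) = (1,5) ∈ E(G2) ✓
  (2,5) → (φ(2),φ(5)) = (2,7) ∈ E(G2) ✓
  (2,7) → (φ(2),φ(7)) = (1,7) ∈ E(G2) ✓
  (3,5) → (φ(3),φ(5)) = (2,4) ∈ E(G2) ✓
  (3,7) → (φ(3),φ(7)) = (1,4) ∈ E(G2) ✓
  (4,5) → (φ(4),φ(5)) = (0,2) ∈ E(G2) ✓
  (4,6) → (φ(4),φ(6)) = (0,3) ∈ E(G2) ✓
  (4,7) → (φ(4),φ(7)) = (0,1) ∈ E(G2) ✓
  (6,7) → (φ(6),φ(7)) = (1,3) ∈ E(G2) ✓
All 18 edges of G1 map to edges of G2, and |E(G1)| = |E(G2)| = 18, so φ is a bijection on edges as well as vertices. Hence G1 ≅ G2.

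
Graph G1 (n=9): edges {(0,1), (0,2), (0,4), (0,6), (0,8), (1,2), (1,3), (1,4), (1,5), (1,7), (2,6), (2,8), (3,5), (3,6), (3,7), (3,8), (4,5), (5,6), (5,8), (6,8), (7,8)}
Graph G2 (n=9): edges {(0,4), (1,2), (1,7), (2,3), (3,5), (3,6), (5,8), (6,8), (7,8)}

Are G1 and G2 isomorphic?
No, not isomorphic

The graphs are NOT isomorphic.

Counting triangles (3-cliques): G1 has 14, G2 has 0.
Triangle count is an isomorphism invariant, so differing triangle counts rule out isomorphism.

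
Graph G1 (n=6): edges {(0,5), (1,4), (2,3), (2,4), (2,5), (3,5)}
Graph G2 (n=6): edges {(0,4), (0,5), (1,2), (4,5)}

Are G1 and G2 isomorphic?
No, not isomorphic

The graphs are NOT isomorphic.

Degrees in G1: deg(0)=1, deg(1)=1, deg(2)=3, deg(3)=2, deg(4)=2, deg(5)=3.
Sorted degree sequence of G1: [3, 3, 2, 2, 1, 1].
Degrees in G2: deg(0)=2, deg(1)=1, deg(2)=1, deg(3)=0, deg(4)=2, deg(5)=2.
Sorted degree sequence of G2: [2, 2, 2, 1, 1, 0].
The (sorted) degree sequence is an isomorphism invariant, so since G1 and G2 have different degree sequences they cannot be isomorphic.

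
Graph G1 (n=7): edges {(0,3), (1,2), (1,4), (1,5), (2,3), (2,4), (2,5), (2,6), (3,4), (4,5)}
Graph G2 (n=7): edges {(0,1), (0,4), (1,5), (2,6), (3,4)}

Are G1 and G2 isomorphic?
No, not isomorphic

The graphs are NOT isomorphic.

Connected components of G1: 1 component(s) with vertex sets [[0, 1, 2, 3, 4, 5, 6]], sizes [7].
Connected components of G2: 2 component(s) with vertex sets [[2, 6], [0, 1, 3, 4, 5]], sizes [2, 5].
The number of connected components (and the multiset of component sizes) is an isomorphism invariant — an isomorphism maps each component of G1 bijectively onto a component of G2. Since G1 has 1 component(s) and G2 has 2, they cannot be isomorphic.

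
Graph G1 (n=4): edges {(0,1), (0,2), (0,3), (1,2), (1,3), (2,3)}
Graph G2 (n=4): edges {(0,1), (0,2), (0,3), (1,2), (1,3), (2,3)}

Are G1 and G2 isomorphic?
Yes, isomorphic

The graphs are isomorphic.
One valid mapping φ: V(G1) → V(G2): 0→2, 1→0, 2→1, 3→3

Verify φ preserves adjacency — for each edge of G1, its image is an edge of G2:
  (0,1) → (φ(0),φ(1)) = (0,2) ∈ E(G2) ✓
  (0,2) → (φ(0),φ(2)) = (1,2) ∈ E(G2) ✓
  (0,3) → (φ(0),φ(3)) = (2,3) ∈ E(G2) ✓
  (1,2) → (φ(1),φ(2)) = (0,1) ∈ E(G2) ✓
  (1,3) → (φ(1),φ(3)) = (0,3) ∈ E(G2) ✓
  (2,3) → (φ(2),φ(3)) = (1,3) ∈ E(G2) ✓
All 6 edges of G1 map to edges of G2, and |E(G1)| = |E(G2)| = 6, so φ is a bijection on edges as well as vertices. Hence G1 ≅ G2.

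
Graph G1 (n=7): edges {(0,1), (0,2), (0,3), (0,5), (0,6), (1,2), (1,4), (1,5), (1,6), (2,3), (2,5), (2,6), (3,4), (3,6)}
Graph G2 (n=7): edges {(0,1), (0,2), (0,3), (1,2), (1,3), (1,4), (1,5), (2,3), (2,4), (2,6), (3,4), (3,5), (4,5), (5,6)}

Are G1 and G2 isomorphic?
Yes, isomorphic

The graphs are isomorphic.
One valid mapping φ: V(G1) → V(G2): 0→1, 1→2, 2→3, 3→5, 4→6, 5→0, 6→4

Verify φ preserves adjacency — for each edge of G1, its image is an edge of G2:
  (0,1) → (φ(0),φ(1)) = (1,2) ∈ E(G2) ✓
  (0,2) → (φ(0),φ(2)) = (1,3) ∈ E(G2) ✓
  (0,3) → (φ(0),φ(3)) = (1,5) ∈ E(G2) ✓
  (0,5) → (φ(0),φ(5)) = (0,1) ∈ E(G2) ✓
  (0,6) → (φ(0),φ(6)) = (1,4) ∈ E(G2) ✓
  (1,2) → (φ(1),φ(2)) = (2,3) ∈ E(G2) ✓
  (1,4) → (φ(1),φ(4)) = (2,6) ∈ E(G2) ✓
  (1,5) → (φ(1),φ(5)) = (0,2) ∈ E(G2) ✓
  (1,6) → (φ(1),φ(6)) = (2,4) ∈ E(G2) ✓
  (2,3) → (φ(2),φ(3)) = (3,5) ∈ E(G2) ✓
  (2,5) → (φ(2),φ(5)) = (0,3) ∈ E(G2) ✓
  (2,6) → (φ(2),φ(6)) = (3,4) ∈ E(G2) ✓
  (3,4) → (φ(3),φ(4)) = (5,6) ∈ E(G2) ✓
  (3,6) → (φ(3),φ(6)) = (4,5) ∈ E(G2) ✓
All 14 edges of G1 map to edges of G2, and |E(G1)| = |E(G2)| = 14, so φ is a bijection on edges as well as vertices. Hence G1 ≅ G2.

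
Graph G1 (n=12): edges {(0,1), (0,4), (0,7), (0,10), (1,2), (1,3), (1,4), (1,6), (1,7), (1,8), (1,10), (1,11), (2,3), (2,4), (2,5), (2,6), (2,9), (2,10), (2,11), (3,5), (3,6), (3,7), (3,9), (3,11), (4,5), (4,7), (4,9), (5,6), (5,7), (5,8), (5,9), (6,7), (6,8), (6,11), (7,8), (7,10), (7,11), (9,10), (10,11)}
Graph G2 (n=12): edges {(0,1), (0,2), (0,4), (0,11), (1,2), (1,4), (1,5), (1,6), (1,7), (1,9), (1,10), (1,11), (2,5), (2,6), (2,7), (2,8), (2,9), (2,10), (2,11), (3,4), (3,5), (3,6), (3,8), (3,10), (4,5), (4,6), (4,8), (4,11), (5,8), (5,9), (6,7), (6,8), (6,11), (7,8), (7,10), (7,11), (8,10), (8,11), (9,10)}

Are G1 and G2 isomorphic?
Yes, isomorphic

The graphs are isomorphic.
One valid mapping φ: V(G1) → V(G2): 0→9, 1→2, 2→8, 3→6, 4→5, 5→4, 6→11, 7→1, 8→0, 9→3, 10→10, 11→7

Verify φ preserves adjacency — for each edge of G1, its image is an edge of G2:
  (0,1) → (φ(0),φ(1)) = (2,9) ∈ E(G2) ✓
  (0,4) → (φ(0),φ(4)) = (5,9) ∈ E(G2) ✓
  (0,7) → (φ(0),φ(7)) = (1,9) ∈ E(G2) ✓
  (0,10) → (φ(0),φ(10)) = (9,10) ∈ E(G2) ✓
  (1,2) → (φ(1),φ(2)) = (2,8) ∈ E(G2) ✓
  (1,3) → (φ(1),φ(3)) = (2,6) ∈ E(G2) ✓
  (1,4) → (φ(1),φ(4)) = (2,5) ∈ E(G2) ✓
  (1,6) → (φ(1),φ(6)) = (2,11) ∈ E(G2) ✓
  (1,7) → (φ(1),φ(7)) = (1,2) ∈ E(G2) ✓
  (1,8) → (φ(1),φ(8)) = (0,2) ∈ E(G2) ✓
  (1,10) → (φ(1),φ(10)) = (2,10) ∈ E(G2) ✓
  (1,11) → (φ(1),φ(11)) = (2,7) ∈ E(G2) ✓
  (2,3) → (φ(2),φ(3)) = (6,8) ∈ E(G2) ✓
  (2,4) → (φ(2),φ(4)) = (5,8) ∈ E(G2) ✓
  (2,5) → (φ(2),φ(5)) = (4,8) ∈ E(G2) ✓
  (2,6) → (φ(2),φ(6)) = (8,11) ∈ E(G2) ✓
  (2,9) → (φ(2),φ(9)) = (3,8) ∈ E(G2) ✓
  (2,10) → (φ(2),φ(10)) = (8,10) ∈ E(G2) ✓
  (2,11) → (φ(2),φ(11)) = (7,8) ∈ E(G2) ✓
  (3,5) → (φ(3),φ(5)) = (4,6) ∈ E(G2) ✓
  (3,6) → (φ(3),φ(6)) = (6,11) ∈ E(G2) ✓
  (3,7) → (φ(3),φ(7)) = (1,6) ∈ E(G2) ✓
  (3,9) → (φ(3),φ(9)) = (3,6) ∈ E(G2) ✓
  (3,11) → (φ(3),φ(11)) = (6,7) ∈ E(G2) ✓
  (4,5) → (φ(4),φ(5)) = (4,5) ∈ E(G2) ✓
  (4,7) → (φ(4),φ(7)) = (1,5) ∈ E(G2) ✓
  (4,9) → (φ(4),φ(9)) = (3,5) ∈ E(G2) ✓
  (5,6) → (φ(5),φ(6)) = (4,11) ∈ E(G2) ✓
  (5,7) → (φ(5),φ(7)) = (1,4) ∈ E(G2) ✓
  (5,8) → (φ(5),φ(8)) = (0,4) ∈ E(G2) ✓
  (5,9) → (φ(5),φ(9)) = (3,4) ∈ E(G2) ✓
  (6,7) → (φ(6),φ(7)) = (1,11) ∈ E(G2) ✓
  (6,8) → (φ(6),φ(8)) = (0,11) ∈ E(G2) ✓
  (6,11) → (φ(6),φ(11)) = (7,11) ∈ E(G2) ✓
  (7,8) → (φ(7),φ(8)) = (0,1) ∈ E(G2) ✓
  (7,10) → (φ(7),φ(10)) = (1,10) ∈ E(G2) ✓
  (7,11) → (φ(7),φ(11)) = (1,7) ∈ E(G2) ✓
  (9,10) → (φ(9),φ(10)) = (3,10) ∈ E(G2) ✓
  (10,11) → (φ(10),φ(11)) = (7,10) ∈ E(G2) ✓
All 39 edges of G1 map to edges of G2, and |E(G1)| = |E(G2)| = 39, so φ is a bijection on edges as well as vertices. Hence G1 ≅ G2.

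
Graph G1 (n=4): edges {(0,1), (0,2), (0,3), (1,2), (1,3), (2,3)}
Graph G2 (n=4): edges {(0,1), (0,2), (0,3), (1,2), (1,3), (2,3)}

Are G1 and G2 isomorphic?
Yes, isomorphic

The graphs are isomorphic.
One valid mapping φ: V(G1) → V(G2): 0→2, 1→0, 2→1, 3→3

Verify φ preserves adjacency — for each edge of G1, its image is an edge of G2:
  (0,1) → (φ(0),φ(1)) = (0,2) ∈ E(G2) ✓
  (0,2) → (φ(0),φ(2)) = (1,2) ∈ E(G2) ✓
  (0,3) → (φ(0),φ(3)) = (2,3) ∈ E(G2) ✓
  (1,2) → (φ(1),φ(2)) = (0,1) ∈ E(G2) ✓
  (1,3) → (φ(1),φ(3)) = (0,3) ∈ E(G2) ✓
  (2,3) → (φ(2),φ(3)) = (1,3) ∈ E(G2) ✓
All 6 edges of G1 map to edges of G2, and |E(G1)| = |E(G2)| = 6, so φ is a bijection on edges as well as vertices. Hence G1 ≅ G2.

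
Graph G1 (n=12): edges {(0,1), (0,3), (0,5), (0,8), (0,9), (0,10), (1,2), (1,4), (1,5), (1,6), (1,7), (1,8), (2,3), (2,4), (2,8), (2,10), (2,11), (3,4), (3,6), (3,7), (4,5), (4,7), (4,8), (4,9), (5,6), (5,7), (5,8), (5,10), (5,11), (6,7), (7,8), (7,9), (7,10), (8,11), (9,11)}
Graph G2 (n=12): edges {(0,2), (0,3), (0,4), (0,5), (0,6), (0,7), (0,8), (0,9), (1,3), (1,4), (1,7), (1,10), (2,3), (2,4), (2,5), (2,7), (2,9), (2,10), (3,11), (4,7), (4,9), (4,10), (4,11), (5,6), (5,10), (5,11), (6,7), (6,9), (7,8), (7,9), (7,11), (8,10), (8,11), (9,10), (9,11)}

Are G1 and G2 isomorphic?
Yes, isomorphic

The graphs are isomorphic.
One valid mapping φ: V(G1) → V(G2): 0→11, 1→9, 2→10, 3→5, 4→2, 5→7, 6→6, 7→0, 8→4, 9→3, 10→8, 11→1

Verify φ preserves adjacency — for each edge of G1, its image is an edge of G2:
  (0,1) → (φ(0),φ(1)) = (9,11) ∈ E(G2) ✓
  (0,3) → (φ(0),φ(3)) = (5,11) ∈ E(G2) ✓
  (0,5) → (φ(0),φ(5)) = (7,11) ∈ E(G2) ✓
  (0,8) → (φ(0),φ(8)) = (4,11) ∈ E(G2) ✓
  (0,9) → (φ(0),φ(9)) = (3,11) ∈ E(G2) ✓
  (0,10) → (φ(0),φ(10)) = (8,11) ∈ E(G2) ✓
  (1,2) → (φ(1),φ(2)) = (9,10) ∈ E(G2) ✓
  (1,4) → (φ(1),φ(4)) = (2,9) ∈ E(G2) ✓
  (1,5) → (φ(1),φ(5)) = (7,9) ∈ E(G2) ✓
  (1,6) → (φ(1),φ(6)) = (6,9) ∈ E(G2) ✓
  (1,7) → (φ(1),φ(7)) = (0,9) ∈ E(G2) ✓
  (1,8) → (φ(1),φ(8)) = (4,9) ∈ E(G2) ✓
  (2,3) → (φ(2),φ(3)) = (5,10) ∈ E(G2) ✓
  (2,4) → (φ(2),φ(4)) = (2,10) ∈ E(G2) ✓
  (2,8) → (φ(2),φ(8)) = (4,10) ∈ E(G2) ✓
  (2,10) → (φ(2),φ(10)) = (8,10) ∈ E(G2) ✓
  (2,11) → (φ(2),φ(11)) = (1,10) ∈ E(G2) ✓
  (3,4) → (φ(3),φ(4)) = (2,5) ∈ E(G2) ✓
  (3,6) → (φ(3),φ(6)) = (5,6) ∈ E(G2) ✓
  (3,7) → (φ(3),φ(7)) = (0,5) ∈ E(G2) ✓
  (4,5) → (φ(4),φ(5)) = (2,7) ∈ E(G2) ✓
  (4,7) → (φ(4),φ(7)) = (0,2) ∈ E(G2) ✓
  (4,8) → (φ(4),φ(8)) = (2,4) ∈ E(G2) ✓
  (4,9) → (φ(4),φ(9)) = (2,3) ∈ E(G2) ✓
  (5,6) → (φ(5),φ(6)) = (6,7) ∈ E(G2) ✓
  (5,7) → (φ(5),φ(7)) = (0,7) ∈ E(G2) ✓
  (5,8) → (φ(5),φ(8)) = (4,7) ∈ E(G2) ✓
  (5,10) → (φ(5),φ(10)) = (7,8) ∈ E(G2) ✓
  (5,11) → (φ(5),φ(11)) = (1,7) ∈ E(G2) ✓
  (6,7) → (φ(6),φ(7)) = (0,6) ∈ E(G2) ✓
  (7,8) → (φ(7),φ(8)) = (0,4) ∈ E(G2) ✓
  (7,9) → (φ(7),φ(9)) = (0,3) ∈ E(G2) ✓
  (7,10) → (φ(7),φ(10)) = (0,8) ∈ E(G2) ✓
  (8,11) → (φ(8),φ(11)) = (1,4) ∈ E(G2) ✓
  (9,11) → (φ(9),φ(11)) = (1,3) ∈ E(G2) ✓
All 35 edges of G1 map to edges of G2, and |E(G1)| = |E(G2)| = 35, so φ is a bijection on edges as well as vertices. Hence G1 ≅ G2.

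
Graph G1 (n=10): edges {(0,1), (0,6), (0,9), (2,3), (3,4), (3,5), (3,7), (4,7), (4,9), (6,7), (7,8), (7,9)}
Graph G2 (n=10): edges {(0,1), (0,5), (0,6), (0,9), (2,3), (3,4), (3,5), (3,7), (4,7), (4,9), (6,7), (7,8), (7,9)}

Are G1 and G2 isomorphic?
No, not isomorphic

The graphs are NOT isomorphic.

Counting edges: G1 has 12 edge(s); G2 has 13 edge(s).
Edge count is an isomorphism invariant (a bijection on vertices induces a bijection on edges), so differing edge counts rule out isomorphism.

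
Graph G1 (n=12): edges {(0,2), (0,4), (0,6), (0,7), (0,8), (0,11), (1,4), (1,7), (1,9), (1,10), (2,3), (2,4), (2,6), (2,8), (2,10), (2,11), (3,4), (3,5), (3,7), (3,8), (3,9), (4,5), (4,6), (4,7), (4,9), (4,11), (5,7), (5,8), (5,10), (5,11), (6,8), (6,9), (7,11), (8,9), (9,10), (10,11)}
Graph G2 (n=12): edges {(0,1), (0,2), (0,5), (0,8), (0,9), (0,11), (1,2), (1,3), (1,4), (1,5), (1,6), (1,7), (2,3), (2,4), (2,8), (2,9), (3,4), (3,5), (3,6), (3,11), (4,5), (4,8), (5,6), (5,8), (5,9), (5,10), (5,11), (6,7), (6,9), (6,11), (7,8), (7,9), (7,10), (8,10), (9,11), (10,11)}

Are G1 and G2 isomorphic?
Yes, isomorphic

The graphs are isomorphic.
One valid mapping φ: V(G1) → V(G2): 0→3, 1→10, 2→1, 3→0, 4→5, 5→9, 6→4, 7→11, 8→2, 9→8, 10→7, 11→6

Verify φ preserves adjacency — for each edge of G1, its image is an edge of G2:
  (0,2) → (φ(0),φ(2)) = (1,3) ∈ E(G2) ✓
  (0,4) → (φ(0),φ(4)) = (3,5) ∈ E(G2) ✓
  (0,6) → (φ(0),φ(6)) = (3,4) ∈ E(G2) ✓
  (0,7) → (φ(0),φ(7)) = (3,11) ∈ E(G2) ✓
  (0,8) → (φ(0),φ(8)) = (2,3) ∈ E(G2) ✓
  (0,11) → (φ(0),φ(11)) = (3,6) ∈ E(G2) ✓
  (1,4) → (φ(1),φ(4)) = (5,10) ∈ E(G2) ✓
  (1,7) → (φ(1),φ(7)) = (10,11) ∈ E(G2) ✓
  (1,9) → (φ(1),φ(9)) = (8,10) ∈ E(G2) ✓
  (1,10) → (φ(1),φ(10)) = (7,10) ∈ E(G2) ✓
  (2,3) → (φ(2),φ(3)) = (0,1) ∈ E(G2) ✓
  (2,4) → (φ(2),φ(4)) = (1,5) ∈ E(G2) ✓
  (2,6) → (φ(2),φ(6)) = (1,4) ∈ E(G2) ✓
  (2,8) → (φ(2),φ(8)) = (1,2) ∈ E(G2) ✓
  (2,10) → (φ(2),φ(10)) = (1,7) ∈ E(G2) ✓
  (2,11) → (φ(2),φ(11)) = (1,6) ∈ E(G2) ✓
  (3,4) → (φ(3),φ(4)) = (0,5) ∈ E(G2) ✓
  (3,5) → (φ(3),φ(5)) = (0,9) ∈ E(G2) ✓
  (3,7) → (φ(3),φ(7)) = (0,11) ∈ E(G2) ✓
  (3,8) → (φ(3),φ(8)) = (0,2) ∈ E(G2) ✓
  (3,9) → (φ(3),φ(9)) = (0,8) ∈ E(G2) ✓
  (4,5) → (φ(4),φ(5)) = (5,9) ∈ E(G2) ✓
  (4,6) → (φ(4),φ(6)) = (4,5) ∈ E(G2) ✓
  (4,7) → (φ(4),φ(7)) = (5,11) ∈ E(G2) ✓
  (4,9) → (φ(4),φ(9)) = (5,8) ∈ E(G2) ✓
  (4,11) → (φ(4),φ(11)) = (5,6) ∈ E(G2) ✓
  (5,7) → (φ(5),φ(7)) = (9,11) ∈ E(G2) ✓
  (5,8) → (φ(5),φ(8)) = (2,9) ∈ E(G2) ✓
  (5,10) → (φ(5),φ(10)) = (7,9) ∈ E(G2) ✓
  (5,11) → (φ(5),φ(11)) = (6,9) ∈ E(G2) ✓
  (6,8) → (φ(6),φ(8)) = (2,4) ∈ E(G2) ✓
  (6,9) → (φ(6),φ(9)) = (4,8) ∈ E(G2) ✓
  (7,11) → (φ(7),φ(11)) = (6,11) ∈ E(G2) ✓
  (8,9) → (φ(8),φ(9)) = (2,8) ∈ E(G2) ✓
  (9,10) → (φ(9),φ(10)) = (7,8) ∈ E(G2) ✓
  (10,11) → (φ(10),φ(11)) = (6,7) ∈ E(G2) ✓
All 36 edges of G1 map to edges of G2, and |E(G1)| = |E(G2)| = 36, so φ is a bijection on edges as well as vertices. Hence G1 ≅ G2.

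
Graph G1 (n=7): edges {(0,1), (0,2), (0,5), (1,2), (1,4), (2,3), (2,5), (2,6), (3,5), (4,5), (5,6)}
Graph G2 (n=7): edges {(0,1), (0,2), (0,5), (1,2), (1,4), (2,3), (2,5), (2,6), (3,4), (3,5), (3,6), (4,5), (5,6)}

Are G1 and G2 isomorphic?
No, not isomorphic

The graphs are NOT isomorphic.

Counting edges: G1 has 11 edge(s); G2 has 13 edge(s).
Edge count is an isomorphism invariant (a bijection on vertices induces a bijection on edges), so differing edge counts rule out isomorphism.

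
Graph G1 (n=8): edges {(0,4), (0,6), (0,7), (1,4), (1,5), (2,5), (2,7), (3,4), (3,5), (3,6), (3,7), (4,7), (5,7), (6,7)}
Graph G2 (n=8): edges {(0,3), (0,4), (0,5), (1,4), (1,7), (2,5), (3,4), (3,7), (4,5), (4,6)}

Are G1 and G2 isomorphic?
No, not isomorphic

The graphs are NOT isomorphic.

Counting triangles (3-cliques): G1 has 6, G2 has 2.
Triangle count is an isomorphism invariant, so differing triangle counts rule out isomorphism.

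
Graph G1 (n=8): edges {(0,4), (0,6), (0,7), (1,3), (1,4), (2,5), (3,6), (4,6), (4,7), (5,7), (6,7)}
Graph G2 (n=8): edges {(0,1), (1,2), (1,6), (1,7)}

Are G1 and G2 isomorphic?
No, not isomorphic

The graphs are NOT isomorphic.

Connected components of G1: 1 component(s) with vertex sets [[0, 1, 2, 3, 4, 5, 6, 7]], sizes [8].
Connected components of G2: 4 component(s) with vertex sets [[3], [4], [5], [0, 1, 2, 6, 7]], sizes [1, 1, 1, 5].
The number of connected components (and the multiset of component sizes) is an isomorphism invariant — an isomorphism maps each component of G1 bijectively onto a component of G2. Since G1 has 1 component(s) and G2 has 4, they cannot be isomorphic.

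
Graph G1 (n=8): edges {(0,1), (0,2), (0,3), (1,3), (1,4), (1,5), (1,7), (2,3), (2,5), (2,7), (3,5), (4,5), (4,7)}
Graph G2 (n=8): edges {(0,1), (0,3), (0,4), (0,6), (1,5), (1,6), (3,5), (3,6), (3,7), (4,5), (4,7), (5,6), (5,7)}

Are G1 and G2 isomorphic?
Yes, isomorphic

The graphs are isomorphic.
One valid mapping φ: V(G1) → V(G2): 0→1, 1→5, 2→0, 3→6, 4→7, 5→3, 6→2, 7→4

Verify φ preserves adjacency — for each edge of G1, its image is an edge of G2:
  (0,1) → (φ(0),φ(1)) = (1,5) ∈ E(G2) ✓
  (0,2) → (φ(0),φ(2)) = (0,1) ∈ E(G2) ✓
  (0,3) → (φ(0),φ(3)) = (1,6) ∈ E(G2) ✓
  (1,3) → (φ(1),φ(3)) = (5,6) ∈ E(G2) ✓
  (1,4) → (φ(1),φ(4)) = (5,7) ∈ E(G2) ✓
  (1,5) → (φ(1),φ(5)) = (3,5) ∈ E(G2) ✓
  (1,7) → (φ(1),φ(7)) = (4,5) ∈ E(G2) ✓
  (2,3) → (φ(2),φ(3)) = (0,6) ∈ E(G2) ✓
  (2,5) → (φ(2),φ(5)) = (0,3) ∈ E(G2) ✓
  (2,7) → (φ(2),φ(7)) = (0,4) ∈ E(G2) ✓
  (3,5) → (φ(3),φ(5)) = (3,6) ∈ E(G2) ✓
  (4,5) → (φ(4),φ(5)) = (3,7) ∈ E(G2) ✓
  (4,7) → (φ(4),φ(7)) = (4,7) ∈ E(G2) ✓
All 13 edges of G1 map to edges of G2, and |E(G1)| = |E(G2)| = 13, so φ is a bijection on edges as well as vertices. Hence G1 ≅ G2.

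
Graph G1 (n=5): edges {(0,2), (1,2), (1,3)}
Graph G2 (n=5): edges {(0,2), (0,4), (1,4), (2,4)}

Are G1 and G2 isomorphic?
No, not isomorphic

The graphs are NOT isomorphic.

Counting triangles (3-cliques): G1 has 0, G2 has 1.
Triangle count is an isomorphism invariant, so differing triangle counts rule out isomorphism.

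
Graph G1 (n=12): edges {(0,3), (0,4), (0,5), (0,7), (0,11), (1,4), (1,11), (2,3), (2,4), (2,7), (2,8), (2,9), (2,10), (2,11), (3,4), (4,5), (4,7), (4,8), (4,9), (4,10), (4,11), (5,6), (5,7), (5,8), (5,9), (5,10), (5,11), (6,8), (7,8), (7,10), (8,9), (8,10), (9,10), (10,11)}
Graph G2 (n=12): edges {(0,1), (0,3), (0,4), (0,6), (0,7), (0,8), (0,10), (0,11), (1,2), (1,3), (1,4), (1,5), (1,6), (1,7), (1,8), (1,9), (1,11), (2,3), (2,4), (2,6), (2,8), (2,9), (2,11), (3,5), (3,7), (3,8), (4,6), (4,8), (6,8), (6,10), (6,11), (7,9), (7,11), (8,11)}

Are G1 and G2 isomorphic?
Yes, isomorphic

The graphs are isomorphic.
One valid mapping φ: V(G1) → V(G2): 0→7, 1→5, 2→2, 3→9, 4→1, 5→0, 6→10, 7→11, 8→6, 9→4, 10→8, 11→3

Verify φ preserves adjacency — for each edge of G1, its image is an edge of G2:
  (0,3) → (φ(0),φ(3)) = (7,9) ∈ E(G2) ✓
  (0,4) → (φ(0),φ(4)) = (1,7) ∈ E(G2) ✓
  (0,5) → (φ(0),φ(5)) = (0,7) ∈ E(G2) ✓
  (0,7) → (φ(0),φ(7)) = (7,11) ∈ E(G2) ✓
  (0,11) → (φ(0),φ(11)) = (3,7) ∈ E(G2) ✓
  (1,4) → (φ(1),φ(4)) = (1,5) ∈ E(G2) ✓
  (1,11) → (φ(1),φ(11)) = (3,5) ∈ E(G2) ✓
  (2,3) → (φ(2),φ(3)) = (2,9) ∈ E(G2) ✓
  (2,4) → (φ(2),φ(4)) = (1,2) ∈ E(G2) ✓
  (2,7) → (φ(2),φ(7)) = (2,11) ∈ E(G2) ✓
  (2,8) → (φ(2),φ(8)) = (2,6) ∈ E(G2) ✓
  (2,9) → (φ(2),φ(9)) = (2,4) ∈ E(G2) ✓
  (2,10) → (φ(2),φ(10)) = (2,8) ∈ E(G2) ✓
  (2,11) → (φ(2),φ(11)) = (2,3) ∈ E(G2) ✓
  (3,4) → (φ(3),φ(4)) = (1,9) ∈ E(G2) ✓
  (4,5) → (φ(4),φ(5)) = (0,1) ∈ E(G2) ✓
  (4,7) → (φ(4),φ(7)) = (1,11) ∈ E(G2) ✓
  (4,8) → (φ(4),φ(8)) = (1,6) ∈ E(G2) ✓
  (4,9) → (φ(4),φ(9)) = (1,4) ∈ E(G2) ✓
  (4,10) → (φ(4),φ(10)) = (1,8) ∈ E(G2) ✓
  (4,11) → (φ(4),φ(11)) = (1,3) ∈ E(G2) ✓
  (5,6) → (φ(5),φ(6)) = (0,10) ∈ E(G2) ✓
  (5,7) → (φ(5),φ(7)) = (0,11) ∈ E(G2) ✓
  (5,8) → (φ(5),φ(8)) = (0,6) ∈ E(G2) ✓
  (5,9) → (φ(5),φ(9)) = (0,4) ∈ E(G2) ✓
  (5,10) → (φ(5),φ(10)) = (0,8) ∈ E(G2) ✓
  (5,11) → (φ(5),φ(11)) = (0,3) ∈ E(G2) ✓
  (6,8) → (φ(6),φ(8)) = (6,10) ∈ E(G2) ✓
  (7,8) → (φ(7),φ(8)) = (6,11) ∈ E(G2) ✓
  (7,10) → (φ(7),φ(10)) = (8,11) ∈ E(G2) ✓
  (8,9) → (φ(8),φ(9)) = (4,6) ∈ E(G2) ✓
  (8,10) → (φ(8),φ(10)) = (6,8) ∈ E(G2) ✓
  (9,10) → (φ(9),φ(10)) = (4,8) ∈ E(G2) ✓
  (10,11) → (φ(10),φ(11)) = (3,8) ∈ E(G2) ✓
All 34 edges of G1 map to edges of G2, and |E(G1)| = |E(G2)| = 34, so φ is a bijection on edges as well as vertices. Hence G1 ≅ G2.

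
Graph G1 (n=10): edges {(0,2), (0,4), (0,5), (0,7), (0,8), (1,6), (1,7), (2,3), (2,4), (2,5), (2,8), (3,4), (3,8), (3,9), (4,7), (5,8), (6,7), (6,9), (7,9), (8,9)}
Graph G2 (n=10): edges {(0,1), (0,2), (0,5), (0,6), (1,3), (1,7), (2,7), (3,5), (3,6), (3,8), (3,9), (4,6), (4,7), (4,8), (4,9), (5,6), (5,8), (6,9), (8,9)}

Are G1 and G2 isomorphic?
No, not isomorphic

The graphs are NOT isomorphic.

Counting triangles (3-cliques): G1 has 11, G2 has 7.
Triangle count is an isomorphism invariant, so differing triangle counts rule out isomorphism.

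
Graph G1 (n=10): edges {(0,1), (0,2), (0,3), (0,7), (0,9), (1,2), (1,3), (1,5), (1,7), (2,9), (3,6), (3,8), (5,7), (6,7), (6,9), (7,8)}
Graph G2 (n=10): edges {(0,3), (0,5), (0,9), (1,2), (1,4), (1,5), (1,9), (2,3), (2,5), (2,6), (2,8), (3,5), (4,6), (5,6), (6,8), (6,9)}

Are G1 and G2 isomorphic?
Yes, isomorphic

The graphs are isomorphic.
One valid mapping φ: V(G1) → V(G2): 0→5, 1→2, 2→3, 3→1, 4→7, 5→8, 6→9, 7→6, 8→4, 9→0

Verify φ preserves adjacency — for each edge of G1, its image is an edge of G2:
  (0,1) → (φ(0),φ(1)) = (2,5) ∈ E(G2) ✓
  (0,2) → (φ(0),φ(2)) = (3,5) ∈ E(G2) ✓
  (0,3) → (φ(0),φ(3)) = (1,5) ∈ E(G2) ✓
  (0,7) → (φ(0),φ(7)) = (5,6) ∈ E(G2) ✓
  (0,9) → (φ(0),φ(9)) = (0,5) ∈ E(G2) ✓
  (1,2) → (φ(1),φ(2)) = (2,3) ∈ E(G2) ✓
  (1,3) → (φ(1),φ(3)) = (1,2) ∈ E(G2) ✓
  (1,5) → (φ(1),φ(5)) = (2,8) ∈ E(G2) ✓
  (1,7) → (φ(1),φ(7)) = (2,6) ∈ E(G2) ✓
  (2,9) → (φ(2),φ(9)) = (0,3) ∈ E(G2) ✓
  (3,6) → (φ(3),φ(6)) = (1,9) ∈ E(G2) ✓
  (3,8) → (φ(3),φ(8)) = (1,4) ∈ E(G2) ✓
  (5,7) → (φ(5),φ(7)) = (6,8) ∈ E(G2) ✓
  (6,7) → (φ(6),φ(7)) = (6,9) ∈ E(G2) ✓
  (6,9) → (φ(6),φ(9)) = (0,9) ∈ E(G2) ✓
  (7,8) → (φ(7),φ(8)) = (4,6) ∈ E(G2) ✓
All 16 edges of G1 map to edges of G2, and |E(G1)| = |E(G2)| = 16, so φ is a bijection on edges as well as vertices. Hence G1 ≅ G2.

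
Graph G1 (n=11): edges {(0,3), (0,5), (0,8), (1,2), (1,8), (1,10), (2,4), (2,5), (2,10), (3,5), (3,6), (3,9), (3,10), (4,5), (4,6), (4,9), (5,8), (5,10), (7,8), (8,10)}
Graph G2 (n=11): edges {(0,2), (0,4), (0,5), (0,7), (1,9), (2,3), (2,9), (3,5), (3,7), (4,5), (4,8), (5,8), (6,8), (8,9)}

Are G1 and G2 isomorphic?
No, not isomorphic

The graphs are NOT isomorphic.

Connected components of G1: 1 component(s) with vertex sets [[0, 1, 2, 3, 4, 5, 6, 7, 8, 9, 10]], sizes [11].
Connected components of G2: 2 component(s) with vertex sets [[10], [0, 1, 2, 3, 4, 5, 6, 7, 8, 9]], sizes [1, 10].
The number of connected components (and the multiset of component sizes) is an isomorphism invariant — an isomorphism maps each component of G1 bijectively onto a component of G2. Since G1 has 1 component(s) and G2 has 2, they cannot be isomorphic.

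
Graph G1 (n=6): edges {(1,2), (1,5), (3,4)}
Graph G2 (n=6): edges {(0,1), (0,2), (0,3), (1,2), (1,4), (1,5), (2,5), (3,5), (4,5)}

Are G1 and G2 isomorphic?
No, not isomorphic

The graphs are NOT isomorphic.

Counting triangles (3-cliques): G1 has 0, G2 has 3.
Triangle count is an isomorphism invariant, so differing triangle counts rule out isomorphism.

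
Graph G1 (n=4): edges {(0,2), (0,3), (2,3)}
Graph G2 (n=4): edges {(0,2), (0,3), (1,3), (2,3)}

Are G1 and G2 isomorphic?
No, not isomorphic

The graphs are NOT isomorphic.

Counting edges: G1 has 3 edge(s); G2 has 4 edge(s).
Edge count is an isomorphism invariant (a bijection on vertices induces a bijection on edges), so differing edge counts rule out isomorphism.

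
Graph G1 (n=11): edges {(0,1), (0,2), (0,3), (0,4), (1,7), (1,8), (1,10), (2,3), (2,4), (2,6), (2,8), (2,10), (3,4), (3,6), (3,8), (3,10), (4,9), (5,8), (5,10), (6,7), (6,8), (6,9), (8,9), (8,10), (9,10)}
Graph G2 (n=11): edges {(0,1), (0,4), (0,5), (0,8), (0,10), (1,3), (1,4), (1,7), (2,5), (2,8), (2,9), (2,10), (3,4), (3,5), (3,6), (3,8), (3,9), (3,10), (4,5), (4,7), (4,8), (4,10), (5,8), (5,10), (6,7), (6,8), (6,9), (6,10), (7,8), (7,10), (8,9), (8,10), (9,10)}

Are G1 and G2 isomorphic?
No, not isomorphic

The graphs are NOT isomorphic.

Degrees in G1: deg(0)=4, deg(1)=4, deg(2)=6, deg(3)=6, deg(4)=4, deg(5)=2, deg(6)=5, deg(7)=2, deg(8)=7, deg(9)=4, deg(10)=6.
Sorted degree sequence of G1: [7, 6, 6, 6, 5, 4, 4, 4, 4, 2, 2].
Degrees in G2: deg(0)=5, deg(1)=4, deg(2)=4, deg(3)=7, deg(4)=7, deg(5)=6, deg(6)=5, deg(7)=5, deg(8)=9, deg(9)=5, deg(10)=9.
Sorted degree sequence of G2: [9, 9, 7, 7, 6, 5, 5, 5, 5, 4, 4].
The (sorted) degree sequence is an isomorphism invariant, so since G1 and G2 have different degree sequences they cannot be isomorphic.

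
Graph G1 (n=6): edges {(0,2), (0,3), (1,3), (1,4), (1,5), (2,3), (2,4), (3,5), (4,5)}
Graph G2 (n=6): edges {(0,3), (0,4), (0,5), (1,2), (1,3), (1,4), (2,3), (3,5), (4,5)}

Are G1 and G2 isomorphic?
Yes, isomorphic

The graphs are isomorphic.
One valid mapping φ: V(G1) → V(G2): 0→2, 1→0, 2→1, 3→3, 4→4, 5→5

Verify φ preserves adjacency — for each edge of G1, its image is an edge of G2:
  (0,2) → (φ(0),φ(2)) = (1,2) ∈ E(G2) ✓
  (0,3) → (φ(0),φ(3)) = (2,3) ∈ E(G2) ✓
  (1,3) → (φ(1),φ(3)) = (0,3) ∈ E(G2) ✓
  (1,4) → (φ(1),φ(4)) = (0,4) ∈ E(G2) ✓
  (1,5) → (φ(1),φ(5)) = (0,5) ∈ E(G2) ✓
  (2,3) → (φ(2),φ(3)) = (1,3) ∈ E(G2) ✓
  (2,4) → (φ(2),φ(4)) = (1,4) ∈ E(G2) ✓
  (3,5) → (φ(3),φ(5)) = (3,5) ∈ E(G2) ✓
  (4,5) → (φ(4),φ(5)) = (4,5) ∈ E(G2) ✓
All 9 edges of G1 map to edges of G2, and |E(G1)| = |E(G2)| = 9, so φ is a bijection on edges as well as vertices. Hence G1 ≅ G2.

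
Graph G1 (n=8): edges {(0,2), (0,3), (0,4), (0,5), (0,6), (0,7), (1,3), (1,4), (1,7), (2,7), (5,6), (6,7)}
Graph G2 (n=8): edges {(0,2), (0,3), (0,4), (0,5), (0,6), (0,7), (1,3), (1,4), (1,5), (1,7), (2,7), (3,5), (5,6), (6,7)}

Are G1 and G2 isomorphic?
No, not isomorphic

The graphs are NOT isomorphic.

Counting edges: G1 has 12 edge(s); G2 has 14 edge(s).
Edge count is an isomorphism invariant (a bijection on vertices induces a bijection on edges), so differing edge counts rule out isomorphism.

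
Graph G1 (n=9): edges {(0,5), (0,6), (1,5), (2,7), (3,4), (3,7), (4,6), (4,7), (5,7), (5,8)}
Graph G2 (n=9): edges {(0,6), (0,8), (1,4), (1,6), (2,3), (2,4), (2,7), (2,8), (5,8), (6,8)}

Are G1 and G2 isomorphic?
Yes, isomorphic

The graphs are isomorphic.
One valid mapping φ: V(G1) → V(G2): 0→4, 1→7, 2→5, 3→0, 4→6, 5→2, 6→1, 7→8, 8→3

Verify φ preserves adjacency — for each edge of G1, its image is an edge of G2:
  (0,5) → (φ(0),φ(5)) = (2,4) ∈ E(G2) ✓
  (0,6) → (φ(0),φ(6)) = (1,4) ∈ E(G2) ✓
  (1,5) → (φ(1),φ(5)) = (2,7) ∈ E(G2) ✓
  (2,7) → (φ(2),φ(7)) = (5,8) ∈ E(G2) ✓
  (3,4) → (φ(3),φ(4)) = (0,6) ∈ E(G2) ✓
  (3,7) → (φ(3),φ(7)) = (0,8) ∈ E(G2) ✓
  (4,6) → (φ(4),φ(6)) = (1,6) ∈ E(G2) ✓
  (4,7) → (φ(4),φ(7)) = (6,8) ∈ E(G2) ✓
  (5,7) → (φ(5),φ(7)) = (2,8) ∈ E(G2) ✓
  (5,8) → (φ(5),φ(8)) = (2,3) ∈ E(G2) ✓
All 10 edges of G1 map to edges of G2, and |E(G1)| = |E(G2)| = 10, so φ is a bijection on edges as well as vertices. Hence G1 ≅ G2.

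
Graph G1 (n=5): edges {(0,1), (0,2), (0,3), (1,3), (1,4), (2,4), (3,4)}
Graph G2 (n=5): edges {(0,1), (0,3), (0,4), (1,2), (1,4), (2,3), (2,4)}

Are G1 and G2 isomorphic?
Yes, isomorphic

The graphs are isomorphic.
One valid mapping φ: V(G1) → V(G2): 0→2, 1→1, 2→3, 3→4, 4→0

Verify φ preserves adjacency — for each edge of G1, its image is an edge of G2:
  (0,1) → (φ(0),φ(1)) = (1,2) ∈ E(G2) ✓
  (0,2) → (φ(0),φ(2)) = (2,3) ∈ E(G2) ✓
  (0,3) → (φ(0),φ(3)) = (2,4) ∈ E(G2) ✓
  (1,3) → (φ(1),φ(3)) = (1,4) ∈ E(G2) ✓
  (1,4) → (φ(1),φ(4)) = (0,1) ∈ E(G2) ✓
  (2,4) → (φ(2),φ(4)) = (0,3) ∈ E(G2) ✓
  (3,4) → (φ(3),φ(4)) = (0,4) ∈ E(G2) ✓
All 7 edges of G1 map to edges of G2, and |E(G1)| = |E(G2)| = 7, so φ is a bijection on edges as well as vertices. Hence G1 ≅ G2.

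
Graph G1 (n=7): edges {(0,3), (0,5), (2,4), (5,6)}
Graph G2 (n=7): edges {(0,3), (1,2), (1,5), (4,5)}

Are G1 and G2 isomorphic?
Yes, isomorphic

The graphs are isomorphic.
One valid mapping φ: V(G1) → V(G2): 0→5, 1→6, 2→0, 3→4, 4→3, 5→1, 6→2

Verify φ preserves adjacency — for each edge of G1, its image is an edge of G2:
  (0,3) → (φ(0),φ(3)) = (4,5) ∈ E(G2) ✓
  (0,5) → (φ(0),φ(5)) = (1,5) ∈ E(G2) ✓
  (2,4) → (φ(2),φ(4)) = (0,3) ∈ E(G2) ✓
  (5,6) → (φ(5),φ(6)) = (1,2) ∈ E(G2) ✓
All 4 edges of G1 map to edges of G2, and |E(G1)| = |E(G2)| = 4, so φ is a bijection on edges as well as vertices. Hence G1 ≅ G2.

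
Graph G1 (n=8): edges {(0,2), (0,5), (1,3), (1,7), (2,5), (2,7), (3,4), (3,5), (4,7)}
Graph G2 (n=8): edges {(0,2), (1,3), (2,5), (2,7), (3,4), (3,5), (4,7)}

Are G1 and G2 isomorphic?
No, not isomorphic

The graphs are NOT isomorphic.

Counting edges: G1 has 9 edge(s); G2 has 7 edge(s).
Edge count is an isomorphism invariant (a bijection on vertices induces a bijection on edges), so differing edge counts rule out isomorphism.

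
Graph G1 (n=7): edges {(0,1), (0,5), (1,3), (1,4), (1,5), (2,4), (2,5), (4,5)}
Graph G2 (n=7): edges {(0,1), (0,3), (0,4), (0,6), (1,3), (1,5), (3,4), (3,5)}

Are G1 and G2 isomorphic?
Yes, isomorphic

The graphs are isomorphic.
One valid mapping φ: V(G1) → V(G2): 0→4, 1→0, 2→5, 3→6, 4→1, 5→3, 6→2

Verify φ preserves adjacency — for each edge of G1, its image is an edge of G2:
  (0,1) → (φ(0),φ(1)) = (0,4) ∈ E(G2) ✓
  (0,5) → (φ(0),φ(5)) = (3,4) ∈ E(G2) ✓
  (1,3) → (φ(1),φ(3)) = (0,6) ∈ E(G2) ✓
  (1,4) → (φ(1),φ(4)) = (0,1) ∈ E(G2) ✓
  (1,5) → (φ(1),φ(5)) = (0,3) ∈ E(G2) ✓
  (2,4) → (φ(2),φ(4)) = (1,5) ∈ E(G2) ✓
  (2,5) → (φ(2),φ(5)) = (3,5) ∈ E(G2) ✓
  (4,5) → (φ(4),φ(5)) = (1,3) ∈ E(G2) ✓
All 8 edges of G1 map to edges of G2, and |E(G1)| = |E(G2)| = 8, so φ is a bijection on edges as well as vertices. Hence G1 ≅ G2.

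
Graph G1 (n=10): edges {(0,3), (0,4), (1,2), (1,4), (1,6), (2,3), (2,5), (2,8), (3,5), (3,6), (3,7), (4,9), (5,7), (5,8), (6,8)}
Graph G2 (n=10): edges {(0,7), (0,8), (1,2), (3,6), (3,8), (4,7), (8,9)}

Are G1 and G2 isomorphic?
No, not isomorphic

The graphs are NOT isomorphic.

Connected components of G1: 1 component(s) with vertex sets [[0, 1, 2, 3, 4, 5, 6, 7, 8, 9]], sizes [10].
Connected components of G2: 3 component(s) with vertex sets [[5], [1, 2], [0, 3, 4, 6, 7, 8, 9]], sizes [1, 2, 7].
The number of connected components (and the multiset of component sizes) is an isomorphism invariant — an isomorphism maps each component of G1 bijectively onto a component of G2. Since G1 has 1 component(s) and G2 has 3, they cannot be isomorphic.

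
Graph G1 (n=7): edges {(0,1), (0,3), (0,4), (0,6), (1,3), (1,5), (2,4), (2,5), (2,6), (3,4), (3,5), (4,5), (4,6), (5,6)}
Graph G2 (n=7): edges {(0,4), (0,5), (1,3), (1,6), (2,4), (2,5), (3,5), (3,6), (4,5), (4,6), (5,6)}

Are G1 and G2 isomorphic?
No, not isomorphic

The graphs are NOT isomorphic.

Degrees in G1: deg(0)=4, deg(1)=3, deg(2)=3, deg(3)=4, deg(4)=5, deg(5)=5, deg(6)=4.
Sorted degree sequence of G1: [5, 5, 4, 4, 4, 3, 3].
Degrees in G2: deg(0)=2, deg(1)=2, deg(2)=2, deg(3)=3, deg(4)=4, deg(5)=5, deg(6)=4.
Sorted degree sequence of G2: [5, 4, 4, 3, 2, 2, 2].
The (sorted) degree sequence is an isomorphism invariant, so since G1 and G2 have different degree sequences they cannot be isomorphic.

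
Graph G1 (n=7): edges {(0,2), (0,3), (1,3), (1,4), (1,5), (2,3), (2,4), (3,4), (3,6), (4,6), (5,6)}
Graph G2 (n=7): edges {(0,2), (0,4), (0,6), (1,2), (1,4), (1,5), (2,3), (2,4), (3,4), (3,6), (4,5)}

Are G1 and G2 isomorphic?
Yes, isomorphic

The graphs are isomorphic.
One valid mapping φ: V(G1) → V(G2): 0→5, 1→3, 2→1, 3→4, 4→2, 5→6, 6→0

Verify φ preserves adjacency — for each edge of G1, its image is an edge of G2:
  (0,2) → (φ(0),φ(2)) = (1,5) ∈ E(G2) ✓
  (0,3) → (φ(0),φ(3)) = (4,5) ∈ E(G2) ✓
  (1,3) → (φ(1),φ(3)) = (3,4) ∈ E(G2) ✓
  (1,4) → (φ(1),φ(4)) = (2,3) ∈ E(G2) ✓
  (1,5) → (φ(1),φ(5)) = (3,6) ∈ E(G2) ✓
  (2,3) → (φ(2),φ(3)) = (1,4) ∈ E(G2) ✓
  (2,4) → (φ(2),φ(4)) = (1,2) ∈ E(G2) ✓
  (3,4) → (φ(3),φ(4)) = (2,4) ∈ E(G2) ✓
  (3,6) → (φ(3),φ(6)) = (0,4) ∈ E(G2) ✓
  (4,6) → (φ(4),φ(6)) = (0,2) ∈ E(G2) ✓
  (5,6) → (φ(5),φ(6)) = (0,6) ∈ E(G2) ✓
All 11 edges of G1 map to edges of G2, and |E(G1)| = |E(G2)| = 11, so φ is a bijection on edges as well as vertices. Hence G1 ≅ G2.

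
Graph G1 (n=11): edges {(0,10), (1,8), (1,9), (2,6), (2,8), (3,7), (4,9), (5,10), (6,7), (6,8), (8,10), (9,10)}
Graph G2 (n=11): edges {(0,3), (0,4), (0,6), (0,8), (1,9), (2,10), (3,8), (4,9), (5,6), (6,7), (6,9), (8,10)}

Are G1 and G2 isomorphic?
Yes, isomorphic

The graphs are isomorphic.
One valid mapping φ: V(G1) → V(G2): 0→7, 1→4, 2→3, 3→2, 4→1, 5→5, 6→8, 7→10, 8→0, 9→9, 10→6

Verify φ preserves adjacency — for each edge of G1, its image is an edge of G2:
  (0,10) → (φ(0),φ(10)) = (6,7) ∈ E(G2) ✓
  (1,8) → (φ(1),φ(8)) = (0,4) ∈ E(G2) ✓
  (1,9) → (φ(1),φ(9)) = (4,9) ∈ E(G2) ✓
  (2,6) → (φ(2),φ(6)) = (3,8) ∈ E(G2) ✓
  (2,8) → (φ(2),φ(8)) = (0,3) ∈ E(G2) ✓
  (3,7) → (φ(3),φ(7)) = (2,10) ∈ E(G2) ✓
  (4,9) → (φ(4),φ(9)) = (1,9) ∈ E(G2) ✓
  (5,10) → (φ(5),φ(10)) = (5,6) ∈ E(G2) ✓
  (6,7) → (φ(6),φ(7)) = (8,10) ∈ E(G2) ✓
  (6,8) → (φ(6),φ(8)) = (0,8) ∈ E(G2) ✓
  (8,10) → (φ(8),φ(10)) = (0,6) ∈ E(G2) ✓
  (9,10) → (φ(9),φ(10)) = (6,9) ∈ E(G2) ✓
All 12 edges of G1 map to edges of G2, and |E(G1)| = |E(G2)| = 12, so φ is a bijection on edges as well as vertices. Hence G1 ≅ G2.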